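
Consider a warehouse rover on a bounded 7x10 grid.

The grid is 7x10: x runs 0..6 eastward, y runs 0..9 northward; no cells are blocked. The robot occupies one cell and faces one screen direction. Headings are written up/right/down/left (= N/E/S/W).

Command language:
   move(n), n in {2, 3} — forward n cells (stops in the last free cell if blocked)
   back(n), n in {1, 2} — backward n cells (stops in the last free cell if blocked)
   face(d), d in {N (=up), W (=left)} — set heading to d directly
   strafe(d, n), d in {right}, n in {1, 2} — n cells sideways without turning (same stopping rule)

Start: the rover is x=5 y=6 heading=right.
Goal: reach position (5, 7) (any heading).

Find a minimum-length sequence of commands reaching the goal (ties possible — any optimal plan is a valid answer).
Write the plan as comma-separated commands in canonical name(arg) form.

face(W), strafe(right, 1)

begin: x=5 y=6 heading=right
step 1 (face(W)): x=5 y=6 heading=left
step 2 (strafe(right, 1)): x=5 y=7 heading=left
shorter routes all fall short; 2 is best.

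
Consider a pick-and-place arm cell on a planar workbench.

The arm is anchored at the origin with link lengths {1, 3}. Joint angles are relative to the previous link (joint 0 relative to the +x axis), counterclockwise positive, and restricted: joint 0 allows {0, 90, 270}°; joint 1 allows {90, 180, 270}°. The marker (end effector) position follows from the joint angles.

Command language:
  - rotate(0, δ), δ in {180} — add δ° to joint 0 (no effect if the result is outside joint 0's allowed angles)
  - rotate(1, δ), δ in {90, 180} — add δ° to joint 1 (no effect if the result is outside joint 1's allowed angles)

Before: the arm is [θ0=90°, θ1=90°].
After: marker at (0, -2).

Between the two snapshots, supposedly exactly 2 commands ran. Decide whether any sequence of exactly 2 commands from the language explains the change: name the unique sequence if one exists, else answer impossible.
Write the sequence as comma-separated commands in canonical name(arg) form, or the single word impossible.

key: running rotate(1, 180) before rotate(1, 90) would end elsewhere — order is forced
begin: [θ0=90°, θ1=90°]
t=1 rotate(1, 90) ⇒ [θ0=90°, θ1=180°]
t=2 rotate(1, 180) ⇒ [θ0=90°, θ1=180°]
uniquely the one of 9 2-step routes that fits.

rotate(1, 90), rotate(1, 180)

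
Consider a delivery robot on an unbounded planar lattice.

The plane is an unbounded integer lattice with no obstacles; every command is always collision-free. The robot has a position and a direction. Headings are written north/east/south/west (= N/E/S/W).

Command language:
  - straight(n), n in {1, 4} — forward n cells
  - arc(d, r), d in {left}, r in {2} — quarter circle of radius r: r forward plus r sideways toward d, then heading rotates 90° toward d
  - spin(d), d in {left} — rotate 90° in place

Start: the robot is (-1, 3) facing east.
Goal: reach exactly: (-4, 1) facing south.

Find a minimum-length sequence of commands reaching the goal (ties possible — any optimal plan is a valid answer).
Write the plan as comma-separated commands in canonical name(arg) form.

begin: (-1, 3) facing east
1. spin(left) → (-1, 3) facing north
2. spin(left) → (-1, 3) facing west
3. straight(1) → (-2, 3) facing west
4. arc(left, 2) → (-4, 1) facing south
shorter routes all fall short; 4 is best.

spin(left), spin(left), straight(1), arc(left, 2)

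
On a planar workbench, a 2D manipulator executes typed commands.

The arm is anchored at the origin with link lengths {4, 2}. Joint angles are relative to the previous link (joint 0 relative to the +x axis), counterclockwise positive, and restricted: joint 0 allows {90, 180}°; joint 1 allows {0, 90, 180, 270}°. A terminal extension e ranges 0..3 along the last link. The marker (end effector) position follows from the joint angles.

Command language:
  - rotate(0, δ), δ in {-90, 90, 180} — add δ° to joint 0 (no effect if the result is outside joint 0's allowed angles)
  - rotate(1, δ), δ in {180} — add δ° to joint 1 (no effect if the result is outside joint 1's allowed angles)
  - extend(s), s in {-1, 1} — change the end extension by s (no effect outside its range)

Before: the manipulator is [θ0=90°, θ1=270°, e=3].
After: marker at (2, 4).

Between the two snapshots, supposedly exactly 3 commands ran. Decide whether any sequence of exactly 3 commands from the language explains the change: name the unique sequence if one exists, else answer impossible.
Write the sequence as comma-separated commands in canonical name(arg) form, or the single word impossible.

extend(-1), extend(-1), extend(-1)

t0: [θ0=90°, θ1=270°, e=3]
step 1 (extend(-1)): [θ0=90°, θ1=270°, e=2]
step 2 (extend(-1)): [θ0=90°, θ1=270°, e=1]
step 3 (extend(-1)): [θ0=90°, θ1=270°, e=0]
no other 3-command option fits: unique.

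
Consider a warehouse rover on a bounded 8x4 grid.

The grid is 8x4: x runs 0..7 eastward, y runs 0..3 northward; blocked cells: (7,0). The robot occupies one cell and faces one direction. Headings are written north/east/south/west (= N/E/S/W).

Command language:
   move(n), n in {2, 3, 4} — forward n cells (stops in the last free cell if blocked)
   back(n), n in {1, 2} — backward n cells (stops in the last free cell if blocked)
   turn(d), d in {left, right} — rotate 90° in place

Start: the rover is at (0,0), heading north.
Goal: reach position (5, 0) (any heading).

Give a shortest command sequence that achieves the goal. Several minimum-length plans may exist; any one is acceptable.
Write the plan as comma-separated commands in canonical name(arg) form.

begin: at (0,0), heading north
t=1 turn(right) ⇒ at (0,0), heading east
t=2 move(2) ⇒ at (2,0), heading east
t=3 move(3) ⇒ at (5,0), heading east
nothing shorter than 3 reaches the goal.

turn(right), move(2), move(3)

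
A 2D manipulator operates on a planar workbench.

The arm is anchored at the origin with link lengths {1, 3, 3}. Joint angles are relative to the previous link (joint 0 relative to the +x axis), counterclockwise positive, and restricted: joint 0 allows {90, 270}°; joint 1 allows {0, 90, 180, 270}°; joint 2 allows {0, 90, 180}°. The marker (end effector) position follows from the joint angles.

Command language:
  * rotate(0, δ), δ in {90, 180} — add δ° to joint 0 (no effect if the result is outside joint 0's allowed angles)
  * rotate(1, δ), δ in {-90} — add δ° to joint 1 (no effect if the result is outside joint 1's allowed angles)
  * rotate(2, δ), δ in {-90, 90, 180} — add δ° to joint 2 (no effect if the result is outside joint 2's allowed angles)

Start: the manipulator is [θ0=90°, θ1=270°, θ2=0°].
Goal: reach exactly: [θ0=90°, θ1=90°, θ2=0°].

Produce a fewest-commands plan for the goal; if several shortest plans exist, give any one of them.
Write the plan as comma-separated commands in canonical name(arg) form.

rotate(1, -90), rotate(1, -90)

begin: [θ0=90°, θ1=270°, θ2=0°]
[1] after rotate(1, -90): [θ0=90°, θ1=180°, θ2=0°]
[2] after rotate(1, -90): [θ0=90°, θ1=90°, θ2=0°]
shorter routes all fall short; 2 is best.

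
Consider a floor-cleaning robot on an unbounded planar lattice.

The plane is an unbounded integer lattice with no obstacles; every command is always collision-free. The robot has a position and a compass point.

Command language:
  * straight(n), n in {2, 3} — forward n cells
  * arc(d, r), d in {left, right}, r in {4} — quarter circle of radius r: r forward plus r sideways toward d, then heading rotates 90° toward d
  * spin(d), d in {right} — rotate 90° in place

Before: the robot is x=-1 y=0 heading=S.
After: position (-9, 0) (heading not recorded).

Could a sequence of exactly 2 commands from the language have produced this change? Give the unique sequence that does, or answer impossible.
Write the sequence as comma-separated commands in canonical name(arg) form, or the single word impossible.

begin: x=-1 y=0 heading=S
t=1 arc(right, 4) ⇒ x=-5 y=-4 heading=W
t=2 arc(right, 4) ⇒ x=-9 y=0 heading=N
no other 2-command option fits: unique.

arc(right, 4), arc(right, 4)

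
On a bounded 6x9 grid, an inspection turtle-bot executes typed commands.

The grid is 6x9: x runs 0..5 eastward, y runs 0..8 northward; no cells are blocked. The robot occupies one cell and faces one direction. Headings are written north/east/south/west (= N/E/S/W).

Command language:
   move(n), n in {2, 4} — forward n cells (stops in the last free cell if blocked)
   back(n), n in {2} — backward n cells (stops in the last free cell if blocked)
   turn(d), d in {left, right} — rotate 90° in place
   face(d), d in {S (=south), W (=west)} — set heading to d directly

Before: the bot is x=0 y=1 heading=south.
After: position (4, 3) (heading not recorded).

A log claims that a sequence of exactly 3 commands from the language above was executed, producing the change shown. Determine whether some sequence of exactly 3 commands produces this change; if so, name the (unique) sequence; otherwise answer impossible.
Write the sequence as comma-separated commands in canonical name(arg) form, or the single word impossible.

back(2), turn(left), move(4)

key: order matters: swapping back(2) and move(4) lands elsewhere
start: x=0 y=1 heading=south
[1] after back(2): x=0 y=3 heading=south
[2] after turn(left): x=0 y=3 heading=east
[3] after move(4): x=4 y=3 heading=east
all 343 alternatives checked — unique.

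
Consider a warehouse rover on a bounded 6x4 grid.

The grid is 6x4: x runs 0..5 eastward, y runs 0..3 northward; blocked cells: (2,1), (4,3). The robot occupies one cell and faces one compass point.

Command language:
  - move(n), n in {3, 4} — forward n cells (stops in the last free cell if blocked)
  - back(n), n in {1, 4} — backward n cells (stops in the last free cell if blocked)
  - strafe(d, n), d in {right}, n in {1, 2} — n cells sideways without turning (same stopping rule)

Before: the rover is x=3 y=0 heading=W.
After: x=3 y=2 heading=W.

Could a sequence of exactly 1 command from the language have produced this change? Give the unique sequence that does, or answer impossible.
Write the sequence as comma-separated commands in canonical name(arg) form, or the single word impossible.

key: heading stays W — the single command does not turn
initial: x=3 y=0 heading=W
step 1 (strafe(right, 2)): x=3 y=2 heading=W
uniquely the one of 6 1-step routes that fits.

strafe(right, 2)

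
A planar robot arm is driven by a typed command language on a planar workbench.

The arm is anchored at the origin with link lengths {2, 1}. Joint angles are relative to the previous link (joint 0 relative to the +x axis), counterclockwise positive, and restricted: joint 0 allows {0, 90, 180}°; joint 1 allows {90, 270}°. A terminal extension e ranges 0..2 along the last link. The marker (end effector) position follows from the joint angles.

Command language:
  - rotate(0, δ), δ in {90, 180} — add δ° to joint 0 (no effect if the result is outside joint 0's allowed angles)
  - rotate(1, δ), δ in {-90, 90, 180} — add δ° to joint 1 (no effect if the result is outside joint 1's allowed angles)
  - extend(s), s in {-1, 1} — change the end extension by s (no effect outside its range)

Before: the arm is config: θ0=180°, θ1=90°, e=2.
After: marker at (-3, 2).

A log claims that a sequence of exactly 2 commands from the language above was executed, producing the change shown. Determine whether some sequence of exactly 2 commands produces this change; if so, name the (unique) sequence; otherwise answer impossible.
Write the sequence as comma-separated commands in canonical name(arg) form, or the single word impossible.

rotate(0, 180), rotate(0, 90)

key: running rotate(0, 90) before rotate(0, 180) would end elsewhere — order is forced
start: config: θ0=180°, θ1=90°, e=2
[1] after rotate(0, 180): config: θ0=0°, θ1=90°, e=2
[2] after rotate(0, 90): config: θ0=90°, θ1=90°, e=2
uniquely the one of 49 2-step routes that fits.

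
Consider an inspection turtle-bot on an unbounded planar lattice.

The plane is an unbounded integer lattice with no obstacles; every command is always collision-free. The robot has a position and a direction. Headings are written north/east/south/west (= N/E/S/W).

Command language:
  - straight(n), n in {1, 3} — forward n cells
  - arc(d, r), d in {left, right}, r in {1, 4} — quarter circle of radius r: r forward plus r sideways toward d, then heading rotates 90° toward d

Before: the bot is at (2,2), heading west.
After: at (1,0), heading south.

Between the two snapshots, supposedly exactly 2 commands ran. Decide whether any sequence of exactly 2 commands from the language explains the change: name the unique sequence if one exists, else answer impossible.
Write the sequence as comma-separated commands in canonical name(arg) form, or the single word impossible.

arc(left, 1), straight(1)

key: order matters: swapping arc(left, 1) and straight(1) lands elsewhere
from: at (2,2), heading west
step 1 (arc(left, 1)): at (1,1), heading south
step 2 (straight(1)): at (1,0), heading south
all 36 alternatives checked — unique.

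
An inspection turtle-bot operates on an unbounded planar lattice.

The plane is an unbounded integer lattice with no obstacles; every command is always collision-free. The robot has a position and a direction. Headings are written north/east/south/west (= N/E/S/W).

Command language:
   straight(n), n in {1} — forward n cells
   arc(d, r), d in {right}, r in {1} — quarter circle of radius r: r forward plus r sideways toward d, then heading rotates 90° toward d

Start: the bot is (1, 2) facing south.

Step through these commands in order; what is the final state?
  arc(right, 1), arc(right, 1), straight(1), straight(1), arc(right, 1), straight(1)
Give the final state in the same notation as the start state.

(1, 5) facing east

t0: (1, 2) facing south
1. arc(right, 1) → (0, 1) facing west
2. arc(right, 1) → (-1, 2) facing north
3. straight(1) → (-1, 3) facing north
4. straight(1) → (-1, 4) facing north
5. arc(right, 1) → (0, 5) facing east
6. straight(1) → (1, 5) facing east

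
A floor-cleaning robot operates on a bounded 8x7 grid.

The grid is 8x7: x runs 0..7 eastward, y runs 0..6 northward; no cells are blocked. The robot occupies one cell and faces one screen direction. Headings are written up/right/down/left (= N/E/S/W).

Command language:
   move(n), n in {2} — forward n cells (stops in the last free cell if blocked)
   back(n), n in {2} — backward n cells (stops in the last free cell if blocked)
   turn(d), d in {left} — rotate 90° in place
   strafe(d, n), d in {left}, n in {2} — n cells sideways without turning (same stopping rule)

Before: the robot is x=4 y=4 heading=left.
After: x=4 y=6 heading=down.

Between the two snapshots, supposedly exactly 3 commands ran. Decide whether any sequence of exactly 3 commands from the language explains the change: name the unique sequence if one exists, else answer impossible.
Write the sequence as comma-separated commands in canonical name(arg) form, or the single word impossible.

turn(left), back(2), back(2)

key: order matters: swapping turn(left) and back(2) lands elsewhere
from: x=4 y=4 heading=left
[1] after turn(left): x=4 y=4 heading=down
[2] after back(2): x=4 y=6 heading=down
[3] after back(2): x=4 y=6 heading=down
no rival 3-sequence matches.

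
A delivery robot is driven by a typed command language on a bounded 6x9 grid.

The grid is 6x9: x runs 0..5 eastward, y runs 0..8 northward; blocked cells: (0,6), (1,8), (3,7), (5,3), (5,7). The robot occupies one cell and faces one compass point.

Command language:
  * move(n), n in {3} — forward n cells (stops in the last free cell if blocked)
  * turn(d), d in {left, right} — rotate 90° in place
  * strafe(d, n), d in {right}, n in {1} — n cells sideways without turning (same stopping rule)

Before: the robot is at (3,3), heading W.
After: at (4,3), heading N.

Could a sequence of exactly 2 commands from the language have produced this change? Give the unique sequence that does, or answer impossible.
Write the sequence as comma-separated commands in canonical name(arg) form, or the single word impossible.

key: order matters: swapping turn(right) and strafe(right, 1) lands elsewhere
t0: at (3,3), heading W
t=1 turn(right) ⇒ at (3,3), heading N
t=2 strafe(right, 1) ⇒ at (4,3), heading N
no rival 2-sequence matches.

turn(right), strafe(right, 1)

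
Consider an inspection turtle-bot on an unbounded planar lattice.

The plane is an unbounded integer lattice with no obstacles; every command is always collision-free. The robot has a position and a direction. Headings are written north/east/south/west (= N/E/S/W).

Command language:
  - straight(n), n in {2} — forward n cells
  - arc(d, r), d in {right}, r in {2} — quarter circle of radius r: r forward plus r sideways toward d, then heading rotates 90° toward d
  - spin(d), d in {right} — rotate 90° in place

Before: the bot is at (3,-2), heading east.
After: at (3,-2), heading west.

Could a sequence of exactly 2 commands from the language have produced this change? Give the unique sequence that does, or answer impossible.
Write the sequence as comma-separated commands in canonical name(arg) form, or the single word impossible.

spin(right), spin(right)

key: parked at (3,-2) the whole time — nothing moves the robot
from: at (3,-2), heading east
t=1 spin(right) ⇒ at (3,-2), heading south
t=2 spin(right) ⇒ at (3,-2), heading west
all 9 alternatives checked — unique.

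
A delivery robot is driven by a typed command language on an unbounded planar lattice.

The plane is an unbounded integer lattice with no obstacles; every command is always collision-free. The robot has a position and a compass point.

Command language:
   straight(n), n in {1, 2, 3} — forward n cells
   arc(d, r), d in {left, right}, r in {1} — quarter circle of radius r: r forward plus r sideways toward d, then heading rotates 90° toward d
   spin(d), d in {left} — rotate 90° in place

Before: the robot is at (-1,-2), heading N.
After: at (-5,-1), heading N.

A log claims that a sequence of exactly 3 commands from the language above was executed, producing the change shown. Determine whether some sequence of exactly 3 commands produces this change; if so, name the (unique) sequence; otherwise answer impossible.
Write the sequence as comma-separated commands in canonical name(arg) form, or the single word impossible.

spin(left), straight(3), arc(right, 1)

key: heading stays N — rotations cancel among the 3 commands
begin: at (-1,-2), heading N
1. spin(left) → at (-1,-2), heading W
2. straight(3) → at (-4,-2), heading W
3. arc(right, 1) → at (-5,-1), heading N
no rival 3-sequence matches.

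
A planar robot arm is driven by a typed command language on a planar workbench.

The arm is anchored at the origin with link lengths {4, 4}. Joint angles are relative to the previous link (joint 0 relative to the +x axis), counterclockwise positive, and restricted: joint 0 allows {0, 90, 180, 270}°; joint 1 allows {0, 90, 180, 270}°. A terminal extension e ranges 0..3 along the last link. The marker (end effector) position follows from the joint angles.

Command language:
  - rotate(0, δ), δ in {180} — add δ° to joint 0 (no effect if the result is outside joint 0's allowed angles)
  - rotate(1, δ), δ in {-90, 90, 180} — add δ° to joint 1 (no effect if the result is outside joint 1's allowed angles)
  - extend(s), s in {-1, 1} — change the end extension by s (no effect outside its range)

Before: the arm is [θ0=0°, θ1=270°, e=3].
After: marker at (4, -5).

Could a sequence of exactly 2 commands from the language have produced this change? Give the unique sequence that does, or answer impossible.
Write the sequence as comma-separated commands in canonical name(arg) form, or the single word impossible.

extend(-1), extend(-1)

begin: [θ0=0°, θ1=270°, e=3]
step 1 (extend(-1)): [θ0=0°, θ1=270°, e=2]
step 2 (extend(-1)): [θ0=0°, θ1=270°, e=1]
no other 2-command option fits: unique.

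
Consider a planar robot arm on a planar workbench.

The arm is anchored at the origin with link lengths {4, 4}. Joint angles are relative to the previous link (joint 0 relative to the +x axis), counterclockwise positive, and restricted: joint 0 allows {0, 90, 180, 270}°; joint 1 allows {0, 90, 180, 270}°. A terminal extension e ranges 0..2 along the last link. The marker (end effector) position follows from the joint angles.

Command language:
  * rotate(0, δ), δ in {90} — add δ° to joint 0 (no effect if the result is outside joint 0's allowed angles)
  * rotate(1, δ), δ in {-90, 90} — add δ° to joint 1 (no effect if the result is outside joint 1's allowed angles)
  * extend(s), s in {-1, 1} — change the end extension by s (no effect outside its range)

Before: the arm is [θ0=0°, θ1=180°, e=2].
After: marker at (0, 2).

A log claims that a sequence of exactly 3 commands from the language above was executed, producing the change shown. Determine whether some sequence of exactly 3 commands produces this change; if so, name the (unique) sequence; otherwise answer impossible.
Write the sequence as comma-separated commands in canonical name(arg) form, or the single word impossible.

rotate(0, 90), rotate(0, 90), rotate(0, 90)

start: [θ0=0°, θ1=180°, e=2]
step 1 (rotate(0, 90)): [θ0=90°, θ1=180°, e=2]
step 2 (rotate(0, 90)): [θ0=180°, θ1=180°, e=2]
step 3 (rotate(0, 90)): [θ0=270°, θ1=180°, e=2]
all 125 alternatives checked — unique.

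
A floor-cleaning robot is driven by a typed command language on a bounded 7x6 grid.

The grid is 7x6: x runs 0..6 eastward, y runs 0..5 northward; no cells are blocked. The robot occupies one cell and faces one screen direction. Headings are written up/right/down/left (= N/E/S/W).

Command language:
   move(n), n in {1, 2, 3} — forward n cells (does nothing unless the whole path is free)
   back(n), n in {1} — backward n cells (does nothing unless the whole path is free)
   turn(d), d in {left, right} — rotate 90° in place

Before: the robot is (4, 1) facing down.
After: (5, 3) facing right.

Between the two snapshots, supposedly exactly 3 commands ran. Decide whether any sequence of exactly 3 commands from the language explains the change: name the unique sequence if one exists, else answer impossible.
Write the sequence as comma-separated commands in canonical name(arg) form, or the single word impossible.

all 216 sequences checked — none match.

impossible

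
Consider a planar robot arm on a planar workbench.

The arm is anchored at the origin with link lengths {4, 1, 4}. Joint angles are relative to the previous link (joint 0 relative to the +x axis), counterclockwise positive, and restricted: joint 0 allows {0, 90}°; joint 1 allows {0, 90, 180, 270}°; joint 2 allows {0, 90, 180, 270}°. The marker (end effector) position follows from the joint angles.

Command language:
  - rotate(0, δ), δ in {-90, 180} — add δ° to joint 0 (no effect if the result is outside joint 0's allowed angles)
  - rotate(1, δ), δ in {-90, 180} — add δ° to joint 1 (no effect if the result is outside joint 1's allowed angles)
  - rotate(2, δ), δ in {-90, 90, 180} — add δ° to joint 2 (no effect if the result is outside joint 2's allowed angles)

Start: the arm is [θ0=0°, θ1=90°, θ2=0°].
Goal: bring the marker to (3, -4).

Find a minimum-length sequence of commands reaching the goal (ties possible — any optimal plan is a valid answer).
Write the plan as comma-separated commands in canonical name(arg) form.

from: [θ0=0°, θ1=90°, θ2=0°]
1. rotate(1, -90) → [θ0=0°, θ1=0°, θ2=0°]
2. rotate(2, 90) → [θ0=0°, θ1=0°, θ2=90°]
3. rotate(1, 180) → [θ0=0°, θ1=180°, θ2=90°]
nothing shorter than 3 reaches the goal.

rotate(1, -90), rotate(2, 90), rotate(1, 180)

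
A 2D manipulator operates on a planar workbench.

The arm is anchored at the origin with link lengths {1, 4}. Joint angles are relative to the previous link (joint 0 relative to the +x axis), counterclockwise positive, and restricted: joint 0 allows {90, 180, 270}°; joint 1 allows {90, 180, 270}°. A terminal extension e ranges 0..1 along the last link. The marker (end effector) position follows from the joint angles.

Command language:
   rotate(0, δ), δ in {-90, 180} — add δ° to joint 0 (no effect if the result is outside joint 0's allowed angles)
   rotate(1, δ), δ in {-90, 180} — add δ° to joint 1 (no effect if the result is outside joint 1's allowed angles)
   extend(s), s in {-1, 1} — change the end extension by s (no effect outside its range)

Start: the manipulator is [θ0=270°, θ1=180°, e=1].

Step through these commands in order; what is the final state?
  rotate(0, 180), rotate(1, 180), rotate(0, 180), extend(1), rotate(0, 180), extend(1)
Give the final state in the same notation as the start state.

from: [θ0=270°, θ1=180°, e=1]
[1] after rotate(0, 180): [θ0=90°, θ1=180°, e=1]
[2] after rotate(1, 180): [θ0=90°, θ1=180°, e=1]
[3] after rotate(0, 180): [θ0=270°, θ1=180°, e=1]
[4] after extend(1): [θ0=270°, θ1=180°, e=1]
[5] after rotate(0, 180): [θ0=90°, θ1=180°, e=1]
[6] after extend(1): [θ0=90°, θ1=180°, e=1]

[θ0=90°, θ1=180°, e=1]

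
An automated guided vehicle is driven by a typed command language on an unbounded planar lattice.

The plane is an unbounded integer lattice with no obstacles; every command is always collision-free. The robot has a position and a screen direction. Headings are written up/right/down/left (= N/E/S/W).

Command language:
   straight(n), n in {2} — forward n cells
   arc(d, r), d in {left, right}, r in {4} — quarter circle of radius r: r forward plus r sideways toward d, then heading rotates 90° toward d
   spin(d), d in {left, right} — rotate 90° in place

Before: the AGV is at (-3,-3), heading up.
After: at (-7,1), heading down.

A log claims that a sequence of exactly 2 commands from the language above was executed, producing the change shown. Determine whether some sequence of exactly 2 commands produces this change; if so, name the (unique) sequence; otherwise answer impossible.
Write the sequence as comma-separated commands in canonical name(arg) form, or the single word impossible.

key: cell and facing (now S) both changed — the 2 commands mix motion and turning
start: at (-3,-3), heading up
t=1 arc(left, 4) ⇒ at (-7,1), heading left
t=2 spin(left) ⇒ at (-7,1), heading down
uniquely the one of 25 2-step routes that fits.

arc(left, 4), spin(left)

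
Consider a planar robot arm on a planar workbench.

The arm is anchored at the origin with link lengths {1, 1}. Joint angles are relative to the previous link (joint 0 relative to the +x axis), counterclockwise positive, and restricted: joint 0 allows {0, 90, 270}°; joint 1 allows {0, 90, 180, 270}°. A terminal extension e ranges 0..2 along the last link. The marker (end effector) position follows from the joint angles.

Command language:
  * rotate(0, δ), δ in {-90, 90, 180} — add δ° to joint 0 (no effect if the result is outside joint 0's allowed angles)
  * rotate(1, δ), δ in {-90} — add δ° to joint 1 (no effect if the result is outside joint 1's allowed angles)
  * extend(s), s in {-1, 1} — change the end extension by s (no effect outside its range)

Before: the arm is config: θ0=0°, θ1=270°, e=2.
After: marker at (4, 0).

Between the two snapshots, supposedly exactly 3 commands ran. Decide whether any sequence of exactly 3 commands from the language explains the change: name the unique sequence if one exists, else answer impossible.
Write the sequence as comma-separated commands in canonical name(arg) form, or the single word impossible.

rotate(1, -90), rotate(1, -90), rotate(1, -90)

from: config: θ0=0°, θ1=270°, e=2
1. rotate(1, -90) → config: θ0=0°, θ1=180°, e=2
2. rotate(1, -90) → config: θ0=0°, θ1=90°, e=2
3. rotate(1, -90) → config: θ0=0°, θ1=0°, e=2
no other 3-command option fits: unique.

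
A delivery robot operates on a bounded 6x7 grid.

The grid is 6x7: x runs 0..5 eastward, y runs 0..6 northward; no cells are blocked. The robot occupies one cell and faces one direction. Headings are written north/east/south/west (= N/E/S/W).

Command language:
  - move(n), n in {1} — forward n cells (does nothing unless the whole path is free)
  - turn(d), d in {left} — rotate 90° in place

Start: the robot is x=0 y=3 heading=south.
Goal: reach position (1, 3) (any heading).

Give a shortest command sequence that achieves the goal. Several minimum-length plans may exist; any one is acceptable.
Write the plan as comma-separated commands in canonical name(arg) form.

turn(left), move(1)

begin: x=0 y=3 heading=south
[1] after turn(left): x=0 y=3 heading=east
[2] after move(1): x=1 y=3 heading=east
no 1-step plan works, so 2 is optimal.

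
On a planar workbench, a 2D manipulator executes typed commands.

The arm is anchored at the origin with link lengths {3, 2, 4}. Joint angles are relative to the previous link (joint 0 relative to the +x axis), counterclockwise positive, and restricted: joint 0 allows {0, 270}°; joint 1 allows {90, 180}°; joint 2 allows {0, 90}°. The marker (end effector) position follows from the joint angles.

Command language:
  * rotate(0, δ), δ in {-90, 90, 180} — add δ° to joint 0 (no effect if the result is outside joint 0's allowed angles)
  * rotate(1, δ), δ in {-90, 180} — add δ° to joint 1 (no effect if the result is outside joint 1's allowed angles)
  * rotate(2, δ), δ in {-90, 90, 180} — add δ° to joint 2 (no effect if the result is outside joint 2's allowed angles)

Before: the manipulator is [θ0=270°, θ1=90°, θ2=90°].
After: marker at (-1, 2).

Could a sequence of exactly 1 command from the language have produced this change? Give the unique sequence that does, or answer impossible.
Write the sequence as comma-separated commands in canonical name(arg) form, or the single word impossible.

begin: [θ0=270°, θ1=90°, θ2=90°]
t=1 rotate(0, 90) ⇒ [θ0=0°, θ1=90°, θ2=90°]
all 8 alternatives checked — unique.

rotate(0, 90)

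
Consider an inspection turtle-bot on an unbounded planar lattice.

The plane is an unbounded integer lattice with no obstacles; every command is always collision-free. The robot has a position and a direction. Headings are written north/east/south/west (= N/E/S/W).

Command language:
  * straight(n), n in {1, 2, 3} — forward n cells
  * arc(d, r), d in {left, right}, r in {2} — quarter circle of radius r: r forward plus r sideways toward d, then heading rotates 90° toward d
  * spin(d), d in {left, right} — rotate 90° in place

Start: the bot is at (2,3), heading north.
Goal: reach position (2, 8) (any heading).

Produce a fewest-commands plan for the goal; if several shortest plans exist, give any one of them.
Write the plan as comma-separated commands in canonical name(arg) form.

t0: at (2,3), heading north
step 1 (straight(3)): at (2,6), heading north
step 2 (straight(2)): at (2,8), heading north
shorter routes all fall short; 2 is best.

straight(3), straight(2)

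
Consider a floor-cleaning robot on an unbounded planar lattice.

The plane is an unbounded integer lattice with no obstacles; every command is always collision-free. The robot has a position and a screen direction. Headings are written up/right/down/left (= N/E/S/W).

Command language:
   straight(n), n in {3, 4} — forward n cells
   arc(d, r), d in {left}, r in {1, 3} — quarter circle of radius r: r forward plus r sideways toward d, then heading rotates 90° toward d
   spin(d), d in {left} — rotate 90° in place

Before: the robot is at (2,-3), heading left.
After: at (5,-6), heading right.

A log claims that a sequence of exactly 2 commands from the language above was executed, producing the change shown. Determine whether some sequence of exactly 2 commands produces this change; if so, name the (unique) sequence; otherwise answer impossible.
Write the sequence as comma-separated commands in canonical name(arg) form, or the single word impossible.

key: running arc(left, 3) before spin(left) would end elsewhere — order is forced
begin: at (2,-3), heading left
step 1 (spin(left)): at (2,-3), heading down
step 2 (arc(left, 3)): at (5,-6), heading right
uniquely the one of 25 2-step routes that fits.

spin(left), arc(left, 3)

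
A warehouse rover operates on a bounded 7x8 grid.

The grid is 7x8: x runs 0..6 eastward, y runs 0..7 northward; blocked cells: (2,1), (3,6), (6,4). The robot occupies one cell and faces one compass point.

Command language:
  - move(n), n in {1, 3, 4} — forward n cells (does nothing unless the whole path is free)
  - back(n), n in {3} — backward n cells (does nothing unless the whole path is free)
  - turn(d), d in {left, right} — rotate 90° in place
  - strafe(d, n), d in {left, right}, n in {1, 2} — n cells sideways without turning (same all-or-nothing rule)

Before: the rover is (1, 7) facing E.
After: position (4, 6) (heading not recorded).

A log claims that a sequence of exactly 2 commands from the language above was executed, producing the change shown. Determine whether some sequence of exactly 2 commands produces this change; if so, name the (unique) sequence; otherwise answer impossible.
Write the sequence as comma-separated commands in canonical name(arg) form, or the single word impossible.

key: order matters: swapping move(3) and strafe(right, 1) lands elsewhere
from: (1, 7) facing E
[1] after move(3): (4, 7) facing E
[2] after strafe(right, 1): (4, 6) facing E
no other 2-command option fits: unique.

move(3), strafe(right, 1)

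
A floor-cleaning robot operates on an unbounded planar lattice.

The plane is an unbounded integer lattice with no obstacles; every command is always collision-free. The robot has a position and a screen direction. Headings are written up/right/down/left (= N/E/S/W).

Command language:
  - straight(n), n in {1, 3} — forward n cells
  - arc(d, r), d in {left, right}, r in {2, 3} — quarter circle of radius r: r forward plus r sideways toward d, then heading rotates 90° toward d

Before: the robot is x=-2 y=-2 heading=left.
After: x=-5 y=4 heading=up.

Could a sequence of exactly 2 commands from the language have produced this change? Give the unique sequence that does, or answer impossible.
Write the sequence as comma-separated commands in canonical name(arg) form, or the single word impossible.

key: cell and facing (now N) both changed — the 2 commands mix motion and turning
start: x=-2 y=-2 heading=left
[1] after arc(right, 3): x=-5 y=1 heading=up
[2] after straight(3): x=-5 y=4 heading=up
no rival 2-sequence matches.

arc(right, 3), straight(3)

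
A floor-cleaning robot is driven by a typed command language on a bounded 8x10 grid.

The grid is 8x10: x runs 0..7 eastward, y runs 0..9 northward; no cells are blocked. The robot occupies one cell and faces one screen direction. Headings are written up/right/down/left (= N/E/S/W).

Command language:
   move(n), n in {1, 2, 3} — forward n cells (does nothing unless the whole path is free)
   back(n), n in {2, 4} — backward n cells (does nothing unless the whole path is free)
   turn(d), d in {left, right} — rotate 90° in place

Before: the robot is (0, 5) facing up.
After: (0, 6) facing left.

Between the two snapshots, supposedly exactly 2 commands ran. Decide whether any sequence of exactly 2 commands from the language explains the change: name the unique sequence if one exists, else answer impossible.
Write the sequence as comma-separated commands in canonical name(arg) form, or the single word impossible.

move(1), turn(left)

key: running turn(left) before move(1) would end elsewhere — order is forced
initial: (0, 5) facing up
step 1 (move(1)): (0, 6) facing up
step 2 (turn(left)): (0, 6) facing left
all 49 alternatives checked — unique.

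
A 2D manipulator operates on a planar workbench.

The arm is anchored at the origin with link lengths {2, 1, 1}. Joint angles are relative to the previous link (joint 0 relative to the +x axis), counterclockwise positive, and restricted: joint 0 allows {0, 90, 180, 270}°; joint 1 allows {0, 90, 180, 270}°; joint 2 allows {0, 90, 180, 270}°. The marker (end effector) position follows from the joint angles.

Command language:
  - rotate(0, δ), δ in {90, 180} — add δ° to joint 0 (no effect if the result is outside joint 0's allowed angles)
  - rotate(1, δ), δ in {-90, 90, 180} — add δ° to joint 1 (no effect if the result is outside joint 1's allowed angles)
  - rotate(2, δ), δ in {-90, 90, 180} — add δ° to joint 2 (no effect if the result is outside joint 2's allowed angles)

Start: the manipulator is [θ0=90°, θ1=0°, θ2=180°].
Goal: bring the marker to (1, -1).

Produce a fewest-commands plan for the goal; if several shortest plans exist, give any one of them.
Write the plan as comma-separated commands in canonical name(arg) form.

rotate(2, -90), rotate(1, 90), rotate(0, 180)

t0: [θ0=90°, θ1=0°, θ2=180°]
step 1 (rotate(2, -90)): [θ0=90°, θ1=0°, θ2=90°]
step 2 (rotate(1, 90)): [θ0=90°, θ1=90°, θ2=90°]
step 3 (rotate(0, 180)): [θ0=270°, θ1=90°, θ2=90°]
no 2-step plan works, so 3 is optimal.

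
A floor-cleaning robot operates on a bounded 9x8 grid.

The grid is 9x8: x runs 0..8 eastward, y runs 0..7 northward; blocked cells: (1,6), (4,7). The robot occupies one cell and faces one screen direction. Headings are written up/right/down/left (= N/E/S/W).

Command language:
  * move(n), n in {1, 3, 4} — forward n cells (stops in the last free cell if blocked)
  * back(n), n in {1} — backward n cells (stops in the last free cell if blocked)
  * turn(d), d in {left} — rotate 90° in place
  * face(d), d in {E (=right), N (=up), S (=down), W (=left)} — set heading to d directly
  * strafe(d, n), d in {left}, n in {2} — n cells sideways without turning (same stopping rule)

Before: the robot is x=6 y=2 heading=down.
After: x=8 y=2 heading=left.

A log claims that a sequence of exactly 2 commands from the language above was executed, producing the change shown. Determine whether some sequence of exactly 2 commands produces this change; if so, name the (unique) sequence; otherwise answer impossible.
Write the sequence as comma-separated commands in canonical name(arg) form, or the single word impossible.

key: running face(W) before strafe(left, 2) would end elsewhere — order is forced
from: x=6 y=2 heading=down
step 1 (strafe(left, 2)): x=8 y=2 heading=down
step 2 (face(W)): x=8 y=2 heading=left
uniquely the one of 100 2-step routes that fits.

strafe(left, 2), face(W)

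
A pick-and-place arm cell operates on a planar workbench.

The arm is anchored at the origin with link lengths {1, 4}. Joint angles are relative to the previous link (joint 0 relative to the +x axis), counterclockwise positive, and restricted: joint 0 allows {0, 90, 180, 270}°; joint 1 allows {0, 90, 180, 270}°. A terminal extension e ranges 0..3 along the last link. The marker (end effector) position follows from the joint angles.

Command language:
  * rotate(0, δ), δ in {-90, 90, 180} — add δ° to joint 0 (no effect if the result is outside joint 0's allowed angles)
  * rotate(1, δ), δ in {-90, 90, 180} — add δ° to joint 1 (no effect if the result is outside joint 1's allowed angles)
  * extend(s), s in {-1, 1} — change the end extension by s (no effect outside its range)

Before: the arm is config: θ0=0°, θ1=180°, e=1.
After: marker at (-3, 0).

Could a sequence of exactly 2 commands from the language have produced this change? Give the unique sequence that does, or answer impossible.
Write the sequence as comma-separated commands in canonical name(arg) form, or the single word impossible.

extend(-1), extend(-1)

start: config: θ0=0°, θ1=180°, e=1
1. extend(-1) → config: θ0=0°, θ1=180°, e=0
2. extend(-1) → config: θ0=0°, θ1=180°, e=0
no rival 2-sequence matches.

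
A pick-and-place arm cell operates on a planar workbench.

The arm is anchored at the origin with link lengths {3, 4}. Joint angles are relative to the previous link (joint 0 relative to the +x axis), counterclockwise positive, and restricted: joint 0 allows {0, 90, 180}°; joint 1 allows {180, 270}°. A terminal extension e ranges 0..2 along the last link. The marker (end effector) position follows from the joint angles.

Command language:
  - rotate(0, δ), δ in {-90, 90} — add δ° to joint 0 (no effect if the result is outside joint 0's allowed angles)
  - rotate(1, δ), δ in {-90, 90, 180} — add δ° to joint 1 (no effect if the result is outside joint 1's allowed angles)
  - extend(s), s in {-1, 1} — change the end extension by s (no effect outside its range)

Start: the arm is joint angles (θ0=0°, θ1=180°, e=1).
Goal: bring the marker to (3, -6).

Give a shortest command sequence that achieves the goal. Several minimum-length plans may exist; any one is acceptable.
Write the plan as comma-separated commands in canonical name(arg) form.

from: joint angles (θ0=0°, θ1=180°, e=1)
t=1 rotate(1, 90) ⇒ joint angles (θ0=0°, θ1=270°, e=1)
t=2 extend(1) ⇒ joint angles (θ0=0°, θ1=270°, e=2)
no 1-step plan works, so 2 is optimal.

rotate(1, 90), extend(1)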